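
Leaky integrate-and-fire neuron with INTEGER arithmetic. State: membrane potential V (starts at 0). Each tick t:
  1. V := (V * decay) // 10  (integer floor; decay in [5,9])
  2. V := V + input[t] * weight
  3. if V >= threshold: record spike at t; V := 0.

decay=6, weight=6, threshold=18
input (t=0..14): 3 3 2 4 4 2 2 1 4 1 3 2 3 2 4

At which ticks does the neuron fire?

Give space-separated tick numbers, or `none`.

t=0: input=3 -> V=0 FIRE
t=1: input=3 -> V=0 FIRE
t=2: input=2 -> V=12
t=3: input=4 -> V=0 FIRE
t=4: input=4 -> V=0 FIRE
t=5: input=2 -> V=12
t=6: input=2 -> V=0 FIRE
t=7: input=1 -> V=6
t=8: input=4 -> V=0 FIRE
t=9: input=1 -> V=6
t=10: input=3 -> V=0 FIRE
t=11: input=2 -> V=12
t=12: input=3 -> V=0 FIRE
t=13: input=2 -> V=12
t=14: input=4 -> V=0 FIRE

Answer: 0 1 3 4 6 8 10 12 14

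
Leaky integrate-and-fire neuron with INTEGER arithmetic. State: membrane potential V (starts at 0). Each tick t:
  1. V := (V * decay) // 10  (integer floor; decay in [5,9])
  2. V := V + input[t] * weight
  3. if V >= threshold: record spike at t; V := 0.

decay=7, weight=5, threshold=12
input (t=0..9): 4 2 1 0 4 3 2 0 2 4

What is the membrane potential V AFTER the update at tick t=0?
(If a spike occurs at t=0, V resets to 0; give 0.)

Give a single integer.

Answer: 0

Derivation:
t=0: input=4 -> V=0 FIRE
t=1: input=2 -> V=10
t=2: input=1 -> V=0 FIRE
t=3: input=0 -> V=0
t=4: input=4 -> V=0 FIRE
t=5: input=3 -> V=0 FIRE
t=6: input=2 -> V=10
t=7: input=0 -> V=7
t=8: input=2 -> V=0 FIRE
t=9: input=4 -> V=0 FIRE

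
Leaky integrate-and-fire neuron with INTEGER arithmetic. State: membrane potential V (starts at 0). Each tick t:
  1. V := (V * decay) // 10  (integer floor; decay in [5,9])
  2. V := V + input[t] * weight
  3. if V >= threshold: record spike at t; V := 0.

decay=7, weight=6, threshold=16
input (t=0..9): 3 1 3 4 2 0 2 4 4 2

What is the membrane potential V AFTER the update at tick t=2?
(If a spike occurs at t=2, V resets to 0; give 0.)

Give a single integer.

Answer: 0

Derivation:
t=0: input=3 -> V=0 FIRE
t=1: input=1 -> V=6
t=2: input=3 -> V=0 FIRE
t=3: input=4 -> V=0 FIRE
t=4: input=2 -> V=12
t=5: input=0 -> V=8
t=6: input=2 -> V=0 FIRE
t=7: input=4 -> V=0 FIRE
t=8: input=4 -> V=0 FIRE
t=9: input=2 -> V=12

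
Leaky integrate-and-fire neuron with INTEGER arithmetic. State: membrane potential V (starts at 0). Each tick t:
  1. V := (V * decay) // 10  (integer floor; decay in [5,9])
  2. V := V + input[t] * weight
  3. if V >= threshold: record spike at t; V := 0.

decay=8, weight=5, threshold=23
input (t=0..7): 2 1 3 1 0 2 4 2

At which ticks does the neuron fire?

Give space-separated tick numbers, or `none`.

t=0: input=2 -> V=10
t=1: input=1 -> V=13
t=2: input=3 -> V=0 FIRE
t=3: input=1 -> V=5
t=4: input=0 -> V=4
t=5: input=2 -> V=13
t=6: input=4 -> V=0 FIRE
t=7: input=2 -> V=10

Answer: 2 6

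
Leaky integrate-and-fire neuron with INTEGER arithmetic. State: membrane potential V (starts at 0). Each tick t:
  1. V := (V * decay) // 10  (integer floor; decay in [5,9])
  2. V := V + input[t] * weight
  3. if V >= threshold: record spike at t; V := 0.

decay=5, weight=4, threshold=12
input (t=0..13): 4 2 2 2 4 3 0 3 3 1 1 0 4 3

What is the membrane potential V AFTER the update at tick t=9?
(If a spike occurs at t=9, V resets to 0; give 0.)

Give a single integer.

t=0: input=4 -> V=0 FIRE
t=1: input=2 -> V=8
t=2: input=2 -> V=0 FIRE
t=3: input=2 -> V=8
t=4: input=4 -> V=0 FIRE
t=5: input=3 -> V=0 FIRE
t=6: input=0 -> V=0
t=7: input=3 -> V=0 FIRE
t=8: input=3 -> V=0 FIRE
t=9: input=1 -> V=4
t=10: input=1 -> V=6
t=11: input=0 -> V=3
t=12: input=4 -> V=0 FIRE
t=13: input=3 -> V=0 FIRE

Answer: 4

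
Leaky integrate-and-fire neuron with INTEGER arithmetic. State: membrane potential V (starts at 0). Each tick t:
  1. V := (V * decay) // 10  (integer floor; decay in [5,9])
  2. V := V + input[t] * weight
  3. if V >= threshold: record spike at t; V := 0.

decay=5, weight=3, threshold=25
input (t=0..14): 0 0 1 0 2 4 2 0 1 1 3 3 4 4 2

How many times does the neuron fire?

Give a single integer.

Answer: 0

Derivation:
t=0: input=0 -> V=0
t=1: input=0 -> V=0
t=2: input=1 -> V=3
t=3: input=0 -> V=1
t=4: input=2 -> V=6
t=5: input=4 -> V=15
t=6: input=2 -> V=13
t=7: input=0 -> V=6
t=8: input=1 -> V=6
t=9: input=1 -> V=6
t=10: input=3 -> V=12
t=11: input=3 -> V=15
t=12: input=4 -> V=19
t=13: input=4 -> V=21
t=14: input=2 -> V=16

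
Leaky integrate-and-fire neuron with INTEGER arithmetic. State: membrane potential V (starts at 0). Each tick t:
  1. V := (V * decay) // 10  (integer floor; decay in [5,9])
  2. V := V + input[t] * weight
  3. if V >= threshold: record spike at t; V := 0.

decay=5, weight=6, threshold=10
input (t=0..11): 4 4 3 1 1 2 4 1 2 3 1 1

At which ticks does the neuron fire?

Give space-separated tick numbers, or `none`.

Answer: 0 1 2 5 6 8 9

Derivation:
t=0: input=4 -> V=0 FIRE
t=1: input=4 -> V=0 FIRE
t=2: input=3 -> V=0 FIRE
t=3: input=1 -> V=6
t=4: input=1 -> V=9
t=5: input=2 -> V=0 FIRE
t=6: input=4 -> V=0 FIRE
t=7: input=1 -> V=6
t=8: input=2 -> V=0 FIRE
t=9: input=3 -> V=0 FIRE
t=10: input=1 -> V=6
t=11: input=1 -> V=9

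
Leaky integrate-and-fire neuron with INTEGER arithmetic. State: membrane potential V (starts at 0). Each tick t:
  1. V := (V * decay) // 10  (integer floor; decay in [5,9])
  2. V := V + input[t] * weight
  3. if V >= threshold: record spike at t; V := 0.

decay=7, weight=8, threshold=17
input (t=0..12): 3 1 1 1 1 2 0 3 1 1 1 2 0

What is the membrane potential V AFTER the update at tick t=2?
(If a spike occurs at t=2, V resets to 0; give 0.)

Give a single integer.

Answer: 13

Derivation:
t=0: input=3 -> V=0 FIRE
t=1: input=1 -> V=8
t=2: input=1 -> V=13
t=3: input=1 -> V=0 FIRE
t=4: input=1 -> V=8
t=5: input=2 -> V=0 FIRE
t=6: input=0 -> V=0
t=7: input=3 -> V=0 FIRE
t=8: input=1 -> V=8
t=9: input=1 -> V=13
t=10: input=1 -> V=0 FIRE
t=11: input=2 -> V=16
t=12: input=0 -> V=11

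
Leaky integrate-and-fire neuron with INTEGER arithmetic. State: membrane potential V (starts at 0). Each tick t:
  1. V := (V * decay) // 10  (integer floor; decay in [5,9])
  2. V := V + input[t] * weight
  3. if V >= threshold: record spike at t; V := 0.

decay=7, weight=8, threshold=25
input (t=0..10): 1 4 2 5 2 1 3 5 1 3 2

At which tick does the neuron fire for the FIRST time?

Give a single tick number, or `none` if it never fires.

Answer: 1

Derivation:
t=0: input=1 -> V=8
t=1: input=4 -> V=0 FIRE
t=2: input=2 -> V=16
t=3: input=5 -> V=0 FIRE
t=4: input=2 -> V=16
t=5: input=1 -> V=19
t=6: input=3 -> V=0 FIRE
t=7: input=5 -> V=0 FIRE
t=8: input=1 -> V=8
t=9: input=3 -> V=0 FIRE
t=10: input=2 -> V=16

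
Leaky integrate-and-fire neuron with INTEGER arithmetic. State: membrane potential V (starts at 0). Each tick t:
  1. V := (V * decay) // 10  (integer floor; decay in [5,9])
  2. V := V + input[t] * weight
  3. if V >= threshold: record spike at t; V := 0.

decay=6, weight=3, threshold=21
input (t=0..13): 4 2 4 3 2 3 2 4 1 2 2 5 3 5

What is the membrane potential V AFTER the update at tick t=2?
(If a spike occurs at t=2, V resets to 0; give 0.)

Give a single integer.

Answer: 19

Derivation:
t=0: input=4 -> V=12
t=1: input=2 -> V=13
t=2: input=4 -> V=19
t=3: input=3 -> V=20
t=4: input=2 -> V=18
t=5: input=3 -> V=19
t=6: input=2 -> V=17
t=7: input=4 -> V=0 FIRE
t=8: input=1 -> V=3
t=9: input=2 -> V=7
t=10: input=2 -> V=10
t=11: input=5 -> V=0 FIRE
t=12: input=3 -> V=9
t=13: input=5 -> V=20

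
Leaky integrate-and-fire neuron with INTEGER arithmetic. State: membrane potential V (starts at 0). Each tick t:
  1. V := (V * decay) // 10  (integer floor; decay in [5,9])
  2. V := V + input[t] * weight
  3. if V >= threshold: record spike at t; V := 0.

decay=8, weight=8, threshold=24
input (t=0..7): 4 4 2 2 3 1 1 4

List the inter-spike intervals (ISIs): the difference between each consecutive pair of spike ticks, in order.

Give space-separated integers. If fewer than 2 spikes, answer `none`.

Answer: 1 2 1 3

Derivation:
t=0: input=4 -> V=0 FIRE
t=1: input=4 -> V=0 FIRE
t=2: input=2 -> V=16
t=3: input=2 -> V=0 FIRE
t=4: input=3 -> V=0 FIRE
t=5: input=1 -> V=8
t=6: input=1 -> V=14
t=7: input=4 -> V=0 FIRE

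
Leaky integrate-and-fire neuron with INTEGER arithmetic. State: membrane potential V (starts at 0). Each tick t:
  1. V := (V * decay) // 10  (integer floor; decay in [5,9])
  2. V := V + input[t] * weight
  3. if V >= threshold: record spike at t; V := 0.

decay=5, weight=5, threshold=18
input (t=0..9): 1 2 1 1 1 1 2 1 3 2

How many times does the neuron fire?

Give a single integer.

Answer: 1

Derivation:
t=0: input=1 -> V=5
t=1: input=2 -> V=12
t=2: input=1 -> V=11
t=3: input=1 -> V=10
t=4: input=1 -> V=10
t=5: input=1 -> V=10
t=6: input=2 -> V=15
t=7: input=1 -> V=12
t=8: input=3 -> V=0 FIRE
t=9: input=2 -> V=10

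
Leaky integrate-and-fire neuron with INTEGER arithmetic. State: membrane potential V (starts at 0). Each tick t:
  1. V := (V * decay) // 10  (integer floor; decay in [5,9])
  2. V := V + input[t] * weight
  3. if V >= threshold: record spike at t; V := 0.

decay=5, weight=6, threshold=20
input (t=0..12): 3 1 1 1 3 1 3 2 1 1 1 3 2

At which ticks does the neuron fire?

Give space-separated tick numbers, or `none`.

Answer: 4 6 11

Derivation:
t=0: input=3 -> V=18
t=1: input=1 -> V=15
t=2: input=1 -> V=13
t=3: input=1 -> V=12
t=4: input=3 -> V=0 FIRE
t=5: input=1 -> V=6
t=6: input=3 -> V=0 FIRE
t=7: input=2 -> V=12
t=8: input=1 -> V=12
t=9: input=1 -> V=12
t=10: input=1 -> V=12
t=11: input=3 -> V=0 FIRE
t=12: input=2 -> V=12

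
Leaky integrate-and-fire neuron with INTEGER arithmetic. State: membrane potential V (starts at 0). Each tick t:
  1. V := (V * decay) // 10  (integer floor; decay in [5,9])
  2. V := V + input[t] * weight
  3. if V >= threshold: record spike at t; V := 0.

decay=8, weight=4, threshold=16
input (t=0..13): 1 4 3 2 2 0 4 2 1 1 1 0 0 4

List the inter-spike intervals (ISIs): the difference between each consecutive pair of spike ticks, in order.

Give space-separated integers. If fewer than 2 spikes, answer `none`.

t=0: input=1 -> V=4
t=1: input=4 -> V=0 FIRE
t=2: input=3 -> V=12
t=3: input=2 -> V=0 FIRE
t=4: input=2 -> V=8
t=5: input=0 -> V=6
t=6: input=4 -> V=0 FIRE
t=7: input=2 -> V=8
t=8: input=1 -> V=10
t=9: input=1 -> V=12
t=10: input=1 -> V=13
t=11: input=0 -> V=10
t=12: input=0 -> V=8
t=13: input=4 -> V=0 FIRE

Answer: 2 3 7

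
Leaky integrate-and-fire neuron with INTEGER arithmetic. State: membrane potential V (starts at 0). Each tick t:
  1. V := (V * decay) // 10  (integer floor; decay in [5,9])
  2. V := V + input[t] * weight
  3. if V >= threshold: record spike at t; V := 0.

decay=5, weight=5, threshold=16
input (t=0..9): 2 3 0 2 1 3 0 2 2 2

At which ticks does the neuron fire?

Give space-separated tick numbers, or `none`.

t=0: input=2 -> V=10
t=1: input=3 -> V=0 FIRE
t=2: input=0 -> V=0
t=3: input=2 -> V=10
t=4: input=1 -> V=10
t=5: input=3 -> V=0 FIRE
t=6: input=0 -> V=0
t=7: input=2 -> V=10
t=8: input=2 -> V=15
t=9: input=2 -> V=0 FIRE

Answer: 1 5 9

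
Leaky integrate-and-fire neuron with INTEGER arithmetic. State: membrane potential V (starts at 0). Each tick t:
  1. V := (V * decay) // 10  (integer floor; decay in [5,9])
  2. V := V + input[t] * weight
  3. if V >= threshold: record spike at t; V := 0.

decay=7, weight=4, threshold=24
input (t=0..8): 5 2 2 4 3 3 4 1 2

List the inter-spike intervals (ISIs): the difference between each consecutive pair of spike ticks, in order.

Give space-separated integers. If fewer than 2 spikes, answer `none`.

t=0: input=5 -> V=20
t=1: input=2 -> V=22
t=2: input=2 -> V=23
t=3: input=4 -> V=0 FIRE
t=4: input=3 -> V=12
t=5: input=3 -> V=20
t=6: input=4 -> V=0 FIRE
t=7: input=1 -> V=4
t=8: input=2 -> V=10

Answer: 3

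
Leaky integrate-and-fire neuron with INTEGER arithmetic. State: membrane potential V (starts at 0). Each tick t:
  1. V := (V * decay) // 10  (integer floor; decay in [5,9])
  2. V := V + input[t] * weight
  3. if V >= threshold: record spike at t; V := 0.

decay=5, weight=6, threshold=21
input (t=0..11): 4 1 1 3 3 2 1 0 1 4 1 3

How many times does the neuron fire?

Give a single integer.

Answer: 5

Derivation:
t=0: input=4 -> V=0 FIRE
t=1: input=1 -> V=6
t=2: input=1 -> V=9
t=3: input=3 -> V=0 FIRE
t=4: input=3 -> V=18
t=5: input=2 -> V=0 FIRE
t=6: input=1 -> V=6
t=7: input=0 -> V=3
t=8: input=1 -> V=7
t=9: input=4 -> V=0 FIRE
t=10: input=1 -> V=6
t=11: input=3 -> V=0 FIRE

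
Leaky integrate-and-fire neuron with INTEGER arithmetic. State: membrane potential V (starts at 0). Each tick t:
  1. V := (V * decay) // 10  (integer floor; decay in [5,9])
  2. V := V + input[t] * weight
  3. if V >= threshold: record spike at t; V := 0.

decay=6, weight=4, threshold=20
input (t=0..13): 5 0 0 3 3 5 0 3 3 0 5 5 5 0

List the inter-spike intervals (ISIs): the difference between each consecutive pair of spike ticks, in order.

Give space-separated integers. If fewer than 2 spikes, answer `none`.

t=0: input=5 -> V=0 FIRE
t=1: input=0 -> V=0
t=2: input=0 -> V=0
t=3: input=3 -> V=12
t=4: input=3 -> V=19
t=5: input=5 -> V=0 FIRE
t=6: input=0 -> V=0
t=7: input=3 -> V=12
t=8: input=3 -> V=19
t=9: input=0 -> V=11
t=10: input=5 -> V=0 FIRE
t=11: input=5 -> V=0 FIRE
t=12: input=5 -> V=0 FIRE
t=13: input=0 -> V=0

Answer: 5 5 1 1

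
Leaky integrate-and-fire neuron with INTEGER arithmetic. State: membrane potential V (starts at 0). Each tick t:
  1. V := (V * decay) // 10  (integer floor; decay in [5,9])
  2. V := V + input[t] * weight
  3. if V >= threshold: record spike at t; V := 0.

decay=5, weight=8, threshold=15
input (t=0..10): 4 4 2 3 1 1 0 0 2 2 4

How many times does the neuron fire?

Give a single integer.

Answer: 7

Derivation:
t=0: input=4 -> V=0 FIRE
t=1: input=4 -> V=0 FIRE
t=2: input=2 -> V=0 FIRE
t=3: input=3 -> V=0 FIRE
t=4: input=1 -> V=8
t=5: input=1 -> V=12
t=6: input=0 -> V=6
t=7: input=0 -> V=3
t=8: input=2 -> V=0 FIRE
t=9: input=2 -> V=0 FIRE
t=10: input=4 -> V=0 FIRE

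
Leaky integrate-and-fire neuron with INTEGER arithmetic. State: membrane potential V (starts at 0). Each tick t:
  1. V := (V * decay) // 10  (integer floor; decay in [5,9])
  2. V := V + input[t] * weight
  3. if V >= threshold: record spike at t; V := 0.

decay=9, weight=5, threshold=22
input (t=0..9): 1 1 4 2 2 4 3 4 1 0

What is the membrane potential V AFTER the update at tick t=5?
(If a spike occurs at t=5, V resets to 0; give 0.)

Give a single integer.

Answer: 0

Derivation:
t=0: input=1 -> V=5
t=1: input=1 -> V=9
t=2: input=4 -> V=0 FIRE
t=3: input=2 -> V=10
t=4: input=2 -> V=19
t=5: input=4 -> V=0 FIRE
t=6: input=3 -> V=15
t=7: input=4 -> V=0 FIRE
t=8: input=1 -> V=5
t=9: input=0 -> V=4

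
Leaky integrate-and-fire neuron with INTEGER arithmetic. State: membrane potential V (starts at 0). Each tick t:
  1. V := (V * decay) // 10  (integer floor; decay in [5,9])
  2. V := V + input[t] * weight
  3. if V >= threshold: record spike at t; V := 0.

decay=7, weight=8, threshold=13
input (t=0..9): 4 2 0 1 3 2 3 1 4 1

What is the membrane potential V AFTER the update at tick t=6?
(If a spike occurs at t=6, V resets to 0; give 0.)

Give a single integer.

t=0: input=4 -> V=0 FIRE
t=1: input=2 -> V=0 FIRE
t=2: input=0 -> V=0
t=3: input=1 -> V=8
t=4: input=3 -> V=0 FIRE
t=5: input=2 -> V=0 FIRE
t=6: input=3 -> V=0 FIRE
t=7: input=1 -> V=8
t=8: input=4 -> V=0 FIRE
t=9: input=1 -> V=8

Answer: 0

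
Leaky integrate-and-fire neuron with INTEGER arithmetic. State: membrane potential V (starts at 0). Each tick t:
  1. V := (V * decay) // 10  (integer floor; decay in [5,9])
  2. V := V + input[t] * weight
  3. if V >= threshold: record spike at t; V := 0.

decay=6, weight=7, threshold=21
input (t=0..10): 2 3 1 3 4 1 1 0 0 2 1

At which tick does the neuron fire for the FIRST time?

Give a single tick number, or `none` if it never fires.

t=0: input=2 -> V=14
t=1: input=3 -> V=0 FIRE
t=2: input=1 -> V=7
t=3: input=3 -> V=0 FIRE
t=4: input=4 -> V=0 FIRE
t=5: input=1 -> V=7
t=6: input=1 -> V=11
t=7: input=0 -> V=6
t=8: input=0 -> V=3
t=9: input=2 -> V=15
t=10: input=1 -> V=16

Answer: 1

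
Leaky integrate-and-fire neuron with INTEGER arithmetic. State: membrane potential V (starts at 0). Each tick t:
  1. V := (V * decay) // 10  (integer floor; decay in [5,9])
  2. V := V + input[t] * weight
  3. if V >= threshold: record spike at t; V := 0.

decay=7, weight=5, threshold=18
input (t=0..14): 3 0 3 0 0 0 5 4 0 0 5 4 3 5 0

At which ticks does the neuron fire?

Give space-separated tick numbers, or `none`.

t=0: input=3 -> V=15
t=1: input=0 -> V=10
t=2: input=3 -> V=0 FIRE
t=3: input=0 -> V=0
t=4: input=0 -> V=0
t=5: input=0 -> V=0
t=6: input=5 -> V=0 FIRE
t=7: input=4 -> V=0 FIRE
t=8: input=0 -> V=0
t=9: input=0 -> V=0
t=10: input=5 -> V=0 FIRE
t=11: input=4 -> V=0 FIRE
t=12: input=3 -> V=15
t=13: input=5 -> V=0 FIRE
t=14: input=0 -> V=0

Answer: 2 6 7 10 11 13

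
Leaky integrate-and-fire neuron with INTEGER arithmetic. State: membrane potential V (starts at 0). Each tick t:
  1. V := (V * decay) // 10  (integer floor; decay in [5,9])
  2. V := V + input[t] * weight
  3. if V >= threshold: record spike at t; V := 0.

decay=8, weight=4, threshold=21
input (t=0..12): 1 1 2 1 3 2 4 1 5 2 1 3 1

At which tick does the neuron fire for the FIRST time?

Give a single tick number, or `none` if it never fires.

t=0: input=1 -> V=4
t=1: input=1 -> V=7
t=2: input=2 -> V=13
t=3: input=1 -> V=14
t=4: input=3 -> V=0 FIRE
t=5: input=2 -> V=8
t=6: input=4 -> V=0 FIRE
t=7: input=1 -> V=4
t=8: input=5 -> V=0 FIRE
t=9: input=2 -> V=8
t=10: input=1 -> V=10
t=11: input=3 -> V=20
t=12: input=1 -> V=20

Answer: 4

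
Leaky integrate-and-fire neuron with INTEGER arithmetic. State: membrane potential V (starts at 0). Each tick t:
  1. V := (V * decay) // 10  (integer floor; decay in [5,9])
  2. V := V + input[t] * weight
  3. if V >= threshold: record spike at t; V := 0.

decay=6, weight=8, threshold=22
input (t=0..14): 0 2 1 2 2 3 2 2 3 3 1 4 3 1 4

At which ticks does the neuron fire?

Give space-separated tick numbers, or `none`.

Answer: 3 5 7 8 9 11 12 14

Derivation:
t=0: input=0 -> V=0
t=1: input=2 -> V=16
t=2: input=1 -> V=17
t=3: input=2 -> V=0 FIRE
t=4: input=2 -> V=16
t=5: input=3 -> V=0 FIRE
t=6: input=2 -> V=16
t=7: input=2 -> V=0 FIRE
t=8: input=3 -> V=0 FIRE
t=9: input=3 -> V=0 FIRE
t=10: input=1 -> V=8
t=11: input=4 -> V=0 FIRE
t=12: input=3 -> V=0 FIRE
t=13: input=1 -> V=8
t=14: input=4 -> V=0 FIRE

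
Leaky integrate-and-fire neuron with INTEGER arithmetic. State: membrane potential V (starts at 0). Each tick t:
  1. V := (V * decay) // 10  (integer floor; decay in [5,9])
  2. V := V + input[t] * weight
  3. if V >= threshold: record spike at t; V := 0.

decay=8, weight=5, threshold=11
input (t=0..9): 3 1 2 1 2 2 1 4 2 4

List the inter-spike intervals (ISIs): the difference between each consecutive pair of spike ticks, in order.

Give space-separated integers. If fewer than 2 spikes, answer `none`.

Answer: 2 2 2 1 2

Derivation:
t=0: input=3 -> V=0 FIRE
t=1: input=1 -> V=5
t=2: input=2 -> V=0 FIRE
t=3: input=1 -> V=5
t=4: input=2 -> V=0 FIRE
t=5: input=2 -> V=10
t=6: input=1 -> V=0 FIRE
t=7: input=4 -> V=0 FIRE
t=8: input=2 -> V=10
t=9: input=4 -> V=0 FIRE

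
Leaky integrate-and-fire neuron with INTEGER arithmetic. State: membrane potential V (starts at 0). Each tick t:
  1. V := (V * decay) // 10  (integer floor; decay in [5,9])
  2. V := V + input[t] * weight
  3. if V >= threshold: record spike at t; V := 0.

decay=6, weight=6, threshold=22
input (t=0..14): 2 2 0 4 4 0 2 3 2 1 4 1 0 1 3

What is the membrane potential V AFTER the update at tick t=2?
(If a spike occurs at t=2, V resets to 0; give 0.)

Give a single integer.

Answer: 11

Derivation:
t=0: input=2 -> V=12
t=1: input=2 -> V=19
t=2: input=0 -> V=11
t=3: input=4 -> V=0 FIRE
t=4: input=4 -> V=0 FIRE
t=5: input=0 -> V=0
t=6: input=2 -> V=12
t=7: input=3 -> V=0 FIRE
t=8: input=2 -> V=12
t=9: input=1 -> V=13
t=10: input=4 -> V=0 FIRE
t=11: input=1 -> V=6
t=12: input=0 -> V=3
t=13: input=1 -> V=7
t=14: input=3 -> V=0 FIRE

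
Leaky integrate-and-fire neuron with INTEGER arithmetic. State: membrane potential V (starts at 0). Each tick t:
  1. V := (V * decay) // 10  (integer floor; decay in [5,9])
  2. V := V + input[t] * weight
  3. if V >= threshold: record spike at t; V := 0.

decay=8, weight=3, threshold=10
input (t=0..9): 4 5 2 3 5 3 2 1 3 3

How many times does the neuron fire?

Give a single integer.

t=0: input=4 -> V=0 FIRE
t=1: input=5 -> V=0 FIRE
t=2: input=2 -> V=6
t=3: input=3 -> V=0 FIRE
t=4: input=5 -> V=0 FIRE
t=5: input=3 -> V=9
t=6: input=2 -> V=0 FIRE
t=7: input=1 -> V=3
t=8: input=3 -> V=0 FIRE
t=9: input=3 -> V=9

Answer: 6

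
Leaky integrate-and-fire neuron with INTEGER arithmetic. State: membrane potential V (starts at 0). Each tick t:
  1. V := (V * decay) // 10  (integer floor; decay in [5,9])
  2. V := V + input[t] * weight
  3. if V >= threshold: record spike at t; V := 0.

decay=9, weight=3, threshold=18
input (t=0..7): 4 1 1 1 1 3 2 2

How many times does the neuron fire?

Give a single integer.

Answer: 1

Derivation:
t=0: input=4 -> V=12
t=1: input=1 -> V=13
t=2: input=1 -> V=14
t=3: input=1 -> V=15
t=4: input=1 -> V=16
t=5: input=3 -> V=0 FIRE
t=6: input=2 -> V=6
t=7: input=2 -> V=11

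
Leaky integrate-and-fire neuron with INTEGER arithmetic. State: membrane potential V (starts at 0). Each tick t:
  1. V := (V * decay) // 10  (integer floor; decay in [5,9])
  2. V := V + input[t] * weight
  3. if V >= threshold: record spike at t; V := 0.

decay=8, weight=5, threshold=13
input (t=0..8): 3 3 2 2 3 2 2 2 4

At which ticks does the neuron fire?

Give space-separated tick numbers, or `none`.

t=0: input=3 -> V=0 FIRE
t=1: input=3 -> V=0 FIRE
t=2: input=2 -> V=10
t=3: input=2 -> V=0 FIRE
t=4: input=3 -> V=0 FIRE
t=5: input=2 -> V=10
t=6: input=2 -> V=0 FIRE
t=7: input=2 -> V=10
t=8: input=4 -> V=0 FIRE

Answer: 0 1 3 4 6 8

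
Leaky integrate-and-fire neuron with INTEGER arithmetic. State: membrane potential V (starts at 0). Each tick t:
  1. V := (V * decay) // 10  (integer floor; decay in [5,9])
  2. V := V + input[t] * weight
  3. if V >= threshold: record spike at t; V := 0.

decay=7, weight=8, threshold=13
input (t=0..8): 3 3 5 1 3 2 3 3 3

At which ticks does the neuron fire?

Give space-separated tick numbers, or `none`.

Answer: 0 1 2 4 5 6 7 8

Derivation:
t=0: input=3 -> V=0 FIRE
t=1: input=3 -> V=0 FIRE
t=2: input=5 -> V=0 FIRE
t=3: input=1 -> V=8
t=4: input=3 -> V=0 FIRE
t=5: input=2 -> V=0 FIRE
t=6: input=3 -> V=0 FIRE
t=7: input=3 -> V=0 FIRE
t=8: input=3 -> V=0 FIRE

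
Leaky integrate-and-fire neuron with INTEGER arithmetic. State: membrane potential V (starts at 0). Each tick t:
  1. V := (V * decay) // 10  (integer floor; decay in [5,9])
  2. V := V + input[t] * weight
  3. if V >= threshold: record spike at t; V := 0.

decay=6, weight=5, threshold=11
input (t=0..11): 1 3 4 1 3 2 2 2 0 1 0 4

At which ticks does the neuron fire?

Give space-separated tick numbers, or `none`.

Answer: 1 2 4 6 11

Derivation:
t=0: input=1 -> V=5
t=1: input=3 -> V=0 FIRE
t=2: input=4 -> V=0 FIRE
t=3: input=1 -> V=5
t=4: input=3 -> V=0 FIRE
t=5: input=2 -> V=10
t=6: input=2 -> V=0 FIRE
t=7: input=2 -> V=10
t=8: input=0 -> V=6
t=9: input=1 -> V=8
t=10: input=0 -> V=4
t=11: input=4 -> V=0 FIRE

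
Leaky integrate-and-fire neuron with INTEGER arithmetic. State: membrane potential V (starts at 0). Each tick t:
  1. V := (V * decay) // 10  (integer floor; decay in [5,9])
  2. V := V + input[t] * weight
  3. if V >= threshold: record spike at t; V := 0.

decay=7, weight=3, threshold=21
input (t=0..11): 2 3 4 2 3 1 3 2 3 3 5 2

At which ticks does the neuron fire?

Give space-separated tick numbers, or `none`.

Answer: 2 9

Derivation:
t=0: input=2 -> V=6
t=1: input=3 -> V=13
t=2: input=4 -> V=0 FIRE
t=3: input=2 -> V=6
t=4: input=3 -> V=13
t=5: input=1 -> V=12
t=6: input=3 -> V=17
t=7: input=2 -> V=17
t=8: input=3 -> V=20
t=9: input=3 -> V=0 FIRE
t=10: input=5 -> V=15
t=11: input=2 -> V=16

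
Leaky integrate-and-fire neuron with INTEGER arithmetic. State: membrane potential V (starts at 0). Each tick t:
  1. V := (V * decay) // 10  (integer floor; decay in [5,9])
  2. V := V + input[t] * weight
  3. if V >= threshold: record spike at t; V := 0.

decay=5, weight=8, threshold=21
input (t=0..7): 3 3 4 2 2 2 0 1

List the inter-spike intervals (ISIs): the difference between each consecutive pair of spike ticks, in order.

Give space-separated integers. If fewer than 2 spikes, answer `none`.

t=0: input=3 -> V=0 FIRE
t=1: input=3 -> V=0 FIRE
t=2: input=4 -> V=0 FIRE
t=3: input=2 -> V=16
t=4: input=2 -> V=0 FIRE
t=5: input=2 -> V=16
t=6: input=0 -> V=8
t=7: input=1 -> V=12

Answer: 1 1 2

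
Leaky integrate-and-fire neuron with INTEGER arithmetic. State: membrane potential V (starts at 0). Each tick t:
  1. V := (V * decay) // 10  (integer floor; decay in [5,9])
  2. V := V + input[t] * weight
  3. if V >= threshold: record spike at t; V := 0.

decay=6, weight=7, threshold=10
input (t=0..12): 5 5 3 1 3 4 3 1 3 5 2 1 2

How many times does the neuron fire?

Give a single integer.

t=0: input=5 -> V=0 FIRE
t=1: input=5 -> V=0 FIRE
t=2: input=3 -> V=0 FIRE
t=3: input=1 -> V=7
t=4: input=3 -> V=0 FIRE
t=5: input=4 -> V=0 FIRE
t=6: input=3 -> V=0 FIRE
t=7: input=1 -> V=7
t=8: input=3 -> V=0 FIRE
t=9: input=5 -> V=0 FIRE
t=10: input=2 -> V=0 FIRE
t=11: input=1 -> V=7
t=12: input=2 -> V=0 FIRE

Answer: 10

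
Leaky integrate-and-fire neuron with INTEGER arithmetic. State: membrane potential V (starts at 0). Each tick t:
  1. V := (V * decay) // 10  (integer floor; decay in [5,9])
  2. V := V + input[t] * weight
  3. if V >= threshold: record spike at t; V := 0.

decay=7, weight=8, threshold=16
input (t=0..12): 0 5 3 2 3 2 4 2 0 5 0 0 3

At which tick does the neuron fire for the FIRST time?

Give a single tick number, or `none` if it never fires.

t=0: input=0 -> V=0
t=1: input=5 -> V=0 FIRE
t=2: input=3 -> V=0 FIRE
t=3: input=2 -> V=0 FIRE
t=4: input=3 -> V=0 FIRE
t=5: input=2 -> V=0 FIRE
t=6: input=4 -> V=0 FIRE
t=7: input=2 -> V=0 FIRE
t=8: input=0 -> V=0
t=9: input=5 -> V=0 FIRE
t=10: input=0 -> V=0
t=11: input=0 -> V=0
t=12: input=3 -> V=0 FIRE

Answer: 1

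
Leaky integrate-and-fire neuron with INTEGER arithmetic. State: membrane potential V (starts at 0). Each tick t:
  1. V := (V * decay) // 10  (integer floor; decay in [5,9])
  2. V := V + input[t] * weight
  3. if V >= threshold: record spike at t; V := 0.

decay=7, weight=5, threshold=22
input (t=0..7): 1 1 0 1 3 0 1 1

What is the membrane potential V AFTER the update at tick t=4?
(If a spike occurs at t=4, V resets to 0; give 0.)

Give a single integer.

Answer: 20

Derivation:
t=0: input=1 -> V=5
t=1: input=1 -> V=8
t=2: input=0 -> V=5
t=3: input=1 -> V=8
t=4: input=3 -> V=20
t=5: input=0 -> V=14
t=6: input=1 -> V=14
t=7: input=1 -> V=14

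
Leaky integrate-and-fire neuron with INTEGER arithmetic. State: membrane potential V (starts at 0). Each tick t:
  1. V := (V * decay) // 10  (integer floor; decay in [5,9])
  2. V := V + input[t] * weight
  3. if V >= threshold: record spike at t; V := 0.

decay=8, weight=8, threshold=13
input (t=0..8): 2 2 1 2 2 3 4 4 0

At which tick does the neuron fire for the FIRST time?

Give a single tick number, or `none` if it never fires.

Answer: 0

Derivation:
t=0: input=2 -> V=0 FIRE
t=1: input=2 -> V=0 FIRE
t=2: input=1 -> V=8
t=3: input=2 -> V=0 FIRE
t=4: input=2 -> V=0 FIRE
t=5: input=3 -> V=0 FIRE
t=6: input=4 -> V=0 FIRE
t=7: input=4 -> V=0 FIRE
t=8: input=0 -> V=0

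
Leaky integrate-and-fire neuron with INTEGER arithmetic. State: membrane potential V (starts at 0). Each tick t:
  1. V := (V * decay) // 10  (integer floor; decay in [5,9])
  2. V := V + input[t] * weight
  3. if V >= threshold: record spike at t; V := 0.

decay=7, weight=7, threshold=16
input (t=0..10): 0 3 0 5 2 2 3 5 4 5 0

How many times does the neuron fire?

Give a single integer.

t=0: input=0 -> V=0
t=1: input=3 -> V=0 FIRE
t=2: input=0 -> V=0
t=3: input=5 -> V=0 FIRE
t=4: input=2 -> V=14
t=5: input=2 -> V=0 FIRE
t=6: input=3 -> V=0 FIRE
t=7: input=5 -> V=0 FIRE
t=8: input=4 -> V=0 FIRE
t=9: input=5 -> V=0 FIRE
t=10: input=0 -> V=0

Answer: 7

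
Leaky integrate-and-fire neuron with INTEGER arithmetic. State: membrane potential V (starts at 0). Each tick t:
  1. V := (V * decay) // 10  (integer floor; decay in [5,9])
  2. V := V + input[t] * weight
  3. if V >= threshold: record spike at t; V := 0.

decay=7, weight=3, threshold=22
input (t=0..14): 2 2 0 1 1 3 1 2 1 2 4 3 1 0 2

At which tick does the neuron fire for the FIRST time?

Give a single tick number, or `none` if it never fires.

Answer: 11

Derivation:
t=0: input=2 -> V=6
t=1: input=2 -> V=10
t=2: input=0 -> V=7
t=3: input=1 -> V=7
t=4: input=1 -> V=7
t=5: input=3 -> V=13
t=6: input=1 -> V=12
t=7: input=2 -> V=14
t=8: input=1 -> V=12
t=9: input=2 -> V=14
t=10: input=4 -> V=21
t=11: input=3 -> V=0 FIRE
t=12: input=1 -> V=3
t=13: input=0 -> V=2
t=14: input=2 -> V=7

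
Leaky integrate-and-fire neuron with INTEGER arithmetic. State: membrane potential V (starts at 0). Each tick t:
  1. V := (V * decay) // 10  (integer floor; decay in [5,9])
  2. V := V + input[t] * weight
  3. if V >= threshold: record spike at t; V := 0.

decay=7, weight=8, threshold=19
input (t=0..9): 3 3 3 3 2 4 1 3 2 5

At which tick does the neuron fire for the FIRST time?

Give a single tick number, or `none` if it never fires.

Answer: 0

Derivation:
t=0: input=3 -> V=0 FIRE
t=1: input=3 -> V=0 FIRE
t=2: input=3 -> V=0 FIRE
t=3: input=3 -> V=0 FIRE
t=4: input=2 -> V=16
t=5: input=4 -> V=0 FIRE
t=6: input=1 -> V=8
t=7: input=3 -> V=0 FIRE
t=8: input=2 -> V=16
t=9: input=5 -> V=0 FIRE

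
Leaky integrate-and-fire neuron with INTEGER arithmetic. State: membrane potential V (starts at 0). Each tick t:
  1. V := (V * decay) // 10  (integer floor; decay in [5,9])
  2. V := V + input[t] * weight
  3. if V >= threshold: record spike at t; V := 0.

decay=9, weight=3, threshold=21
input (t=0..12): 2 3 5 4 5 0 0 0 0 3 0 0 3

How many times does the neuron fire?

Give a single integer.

t=0: input=2 -> V=6
t=1: input=3 -> V=14
t=2: input=5 -> V=0 FIRE
t=3: input=4 -> V=12
t=4: input=5 -> V=0 FIRE
t=5: input=0 -> V=0
t=6: input=0 -> V=0
t=7: input=0 -> V=0
t=8: input=0 -> V=0
t=9: input=3 -> V=9
t=10: input=0 -> V=8
t=11: input=0 -> V=7
t=12: input=3 -> V=15

Answer: 2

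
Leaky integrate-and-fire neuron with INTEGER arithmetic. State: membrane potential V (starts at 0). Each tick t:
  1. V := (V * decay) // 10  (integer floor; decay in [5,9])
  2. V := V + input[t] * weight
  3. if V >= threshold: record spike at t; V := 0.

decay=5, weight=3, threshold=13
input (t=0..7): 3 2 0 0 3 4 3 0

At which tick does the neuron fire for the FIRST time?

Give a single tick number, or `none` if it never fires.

t=0: input=3 -> V=9
t=1: input=2 -> V=10
t=2: input=0 -> V=5
t=3: input=0 -> V=2
t=4: input=3 -> V=10
t=5: input=4 -> V=0 FIRE
t=6: input=3 -> V=9
t=7: input=0 -> V=4

Answer: 5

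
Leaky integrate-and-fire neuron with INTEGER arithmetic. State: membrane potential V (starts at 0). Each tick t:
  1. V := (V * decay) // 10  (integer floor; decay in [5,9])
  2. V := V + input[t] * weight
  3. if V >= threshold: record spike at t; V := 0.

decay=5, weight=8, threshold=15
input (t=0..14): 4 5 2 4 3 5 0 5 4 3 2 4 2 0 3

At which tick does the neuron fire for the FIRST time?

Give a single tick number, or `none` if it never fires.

t=0: input=4 -> V=0 FIRE
t=1: input=5 -> V=0 FIRE
t=2: input=2 -> V=0 FIRE
t=3: input=4 -> V=0 FIRE
t=4: input=3 -> V=0 FIRE
t=5: input=5 -> V=0 FIRE
t=6: input=0 -> V=0
t=7: input=5 -> V=0 FIRE
t=8: input=4 -> V=0 FIRE
t=9: input=3 -> V=0 FIRE
t=10: input=2 -> V=0 FIRE
t=11: input=4 -> V=0 FIRE
t=12: input=2 -> V=0 FIRE
t=13: input=0 -> V=0
t=14: input=3 -> V=0 FIRE

Answer: 0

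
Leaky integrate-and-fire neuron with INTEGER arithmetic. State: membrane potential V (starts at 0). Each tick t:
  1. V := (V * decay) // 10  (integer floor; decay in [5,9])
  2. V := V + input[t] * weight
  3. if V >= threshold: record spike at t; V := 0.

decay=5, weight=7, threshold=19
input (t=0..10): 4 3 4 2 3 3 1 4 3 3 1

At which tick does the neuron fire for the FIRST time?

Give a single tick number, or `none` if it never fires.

Answer: 0

Derivation:
t=0: input=4 -> V=0 FIRE
t=1: input=3 -> V=0 FIRE
t=2: input=4 -> V=0 FIRE
t=3: input=2 -> V=14
t=4: input=3 -> V=0 FIRE
t=5: input=3 -> V=0 FIRE
t=6: input=1 -> V=7
t=7: input=4 -> V=0 FIRE
t=8: input=3 -> V=0 FIRE
t=9: input=3 -> V=0 FIRE
t=10: input=1 -> V=7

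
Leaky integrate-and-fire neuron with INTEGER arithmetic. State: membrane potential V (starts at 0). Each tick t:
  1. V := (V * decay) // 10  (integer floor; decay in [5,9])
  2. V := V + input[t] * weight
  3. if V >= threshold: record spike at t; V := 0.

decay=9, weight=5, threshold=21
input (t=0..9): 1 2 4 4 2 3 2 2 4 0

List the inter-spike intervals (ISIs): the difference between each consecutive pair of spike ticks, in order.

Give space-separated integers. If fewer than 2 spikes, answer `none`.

Answer: 2 2 2

Derivation:
t=0: input=1 -> V=5
t=1: input=2 -> V=14
t=2: input=4 -> V=0 FIRE
t=3: input=4 -> V=20
t=4: input=2 -> V=0 FIRE
t=5: input=3 -> V=15
t=6: input=2 -> V=0 FIRE
t=7: input=2 -> V=10
t=8: input=4 -> V=0 FIRE
t=9: input=0 -> V=0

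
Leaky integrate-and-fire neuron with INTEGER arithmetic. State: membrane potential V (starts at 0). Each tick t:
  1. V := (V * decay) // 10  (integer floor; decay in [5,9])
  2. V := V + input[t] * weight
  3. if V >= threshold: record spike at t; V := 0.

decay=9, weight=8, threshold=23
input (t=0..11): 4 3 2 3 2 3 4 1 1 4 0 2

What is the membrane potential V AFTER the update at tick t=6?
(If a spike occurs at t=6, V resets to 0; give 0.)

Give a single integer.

t=0: input=4 -> V=0 FIRE
t=1: input=3 -> V=0 FIRE
t=2: input=2 -> V=16
t=3: input=3 -> V=0 FIRE
t=4: input=2 -> V=16
t=5: input=3 -> V=0 FIRE
t=6: input=4 -> V=0 FIRE
t=7: input=1 -> V=8
t=8: input=1 -> V=15
t=9: input=4 -> V=0 FIRE
t=10: input=0 -> V=0
t=11: input=2 -> V=16

Answer: 0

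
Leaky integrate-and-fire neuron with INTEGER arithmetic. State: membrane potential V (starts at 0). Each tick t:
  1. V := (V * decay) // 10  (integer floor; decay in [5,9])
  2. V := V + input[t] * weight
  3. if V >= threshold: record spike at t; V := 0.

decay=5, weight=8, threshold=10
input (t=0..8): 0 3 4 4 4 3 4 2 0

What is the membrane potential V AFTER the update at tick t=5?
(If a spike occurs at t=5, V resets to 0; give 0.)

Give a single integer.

t=0: input=0 -> V=0
t=1: input=3 -> V=0 FIRE
t=2: input=4 -> V=0 FIRE
t=3: input=4 -> V=0 FIRE
t=4: input=4 -> V=0 FIRE
t=5: input=3 -> V=0 FIRE
t=6: input=4 -> V=0 FIRE
t=7: input=2 -> V=0 FIRE
t=8: input=0 -> V=0

Answer: 0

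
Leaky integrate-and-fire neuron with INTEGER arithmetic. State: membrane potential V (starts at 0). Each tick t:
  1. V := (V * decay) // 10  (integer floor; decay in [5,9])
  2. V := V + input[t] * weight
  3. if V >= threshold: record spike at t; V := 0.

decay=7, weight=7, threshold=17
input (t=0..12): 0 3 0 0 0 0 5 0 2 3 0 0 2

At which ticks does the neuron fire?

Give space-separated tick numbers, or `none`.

t=0: input=0 -> V=0
t=1: input=3 -> V=0 FIRE
t=2: input=0 -> V=0
t=3: input=0 -> V=0
t=4: input=0 -> V=0
t=5: input=0 -> V=0
t=6: input=5 -> V=0 FIRE
t=7: input=0 -> V=0
t=8: input=2 -> V=14
t=9: input=3 -> V=0 FIRE
t=10: input=0 -> V=0
t=11: input=0 -> V=0
t=12: input=2 -> V=14

Answer: 1 6 9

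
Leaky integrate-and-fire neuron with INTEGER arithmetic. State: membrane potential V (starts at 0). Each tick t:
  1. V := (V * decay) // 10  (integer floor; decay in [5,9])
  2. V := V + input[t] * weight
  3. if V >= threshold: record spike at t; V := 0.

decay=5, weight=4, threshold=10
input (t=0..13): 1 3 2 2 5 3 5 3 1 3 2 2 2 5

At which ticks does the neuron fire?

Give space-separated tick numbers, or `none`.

Answer: 1 3 4 5 6 7 9 11 13

Derivation:
t=0: input=1 -> V=4
t=1: input=3 -> V=0 FIRE
t=2: input=2 -> V=8
t=3: input=2 -> V=0 FIRE
t=4: input=5 -> V=0 FIRE
t=5: input=3 -> V=0 FIRE
t=6: input=5 -> V=0 FIRE
t=7: input=3 -> V=0 FIRE
t=8: input=1 -> V=4
t=9: input=3 -> V=0 FIRE
t=10: input=2 -> V=8
t=11: input=2 -> V=0 FIRE
t=12: input=2 -> V=8
t=13: input=5 -> V=0 FIRE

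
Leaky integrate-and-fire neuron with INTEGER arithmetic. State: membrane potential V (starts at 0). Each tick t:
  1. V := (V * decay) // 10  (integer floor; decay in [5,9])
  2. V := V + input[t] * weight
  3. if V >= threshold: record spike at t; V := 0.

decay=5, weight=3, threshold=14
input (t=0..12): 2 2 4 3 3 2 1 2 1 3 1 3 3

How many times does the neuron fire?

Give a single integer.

t=0: input=2 -> V=6
t=1: input=2 -> V=9
t=2: input=4 -> V=0 FIRE
t=3: input=3 -> V=9
t=4: input=3 -> V=13
t=5: input=2 -> V=12
t=6: input=1 -> V=9
t=7: input=2 -> V=10
t=8: input=1 -> V=8
t=9: input=3 -> V=13
t=10: input=1 -> V=9
t=11: input=3 -> V=13
t=12: input=3 -> V=0 FIRE

Answer: 2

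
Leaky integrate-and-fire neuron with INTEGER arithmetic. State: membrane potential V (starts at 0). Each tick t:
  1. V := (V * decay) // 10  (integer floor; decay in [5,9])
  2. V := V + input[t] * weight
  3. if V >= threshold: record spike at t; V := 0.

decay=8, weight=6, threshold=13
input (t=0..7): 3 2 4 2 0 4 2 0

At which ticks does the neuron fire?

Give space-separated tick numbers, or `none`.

t=0: input=3 -> V=0 FIRE
t=1: input=2 -> V=12
t=2: input=4 -> V=0 FIRE
t=3: input=2 -> V=12
t=4: input=0 -> V=9
t=5: input=4 -> V=0 FIRE
t=6: input=2 -> V=12
t=7: input=0 -> V=9

Answer: 0 2 5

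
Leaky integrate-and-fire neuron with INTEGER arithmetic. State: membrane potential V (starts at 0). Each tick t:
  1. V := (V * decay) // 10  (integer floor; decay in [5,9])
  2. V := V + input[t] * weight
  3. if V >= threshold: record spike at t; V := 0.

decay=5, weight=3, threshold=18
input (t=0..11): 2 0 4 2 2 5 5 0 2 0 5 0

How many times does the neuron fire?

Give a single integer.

t=0: input=2 -> V=6
t=1: input=0 -> V=3
t=2: input=4 -> V=13
t=3: input=2 -> V=12
t=4: input=2 -> V=12
t=5: input=5 -> V=0 FIRE
t=6: input=5 -> V=15
t=7: input=0 -> V=7
t=8: input=2 -> V=9
t=9: input=0 -> V=4
t=10: input=5 -> V=17
t=11: input=0 -> V=8

Answer: 1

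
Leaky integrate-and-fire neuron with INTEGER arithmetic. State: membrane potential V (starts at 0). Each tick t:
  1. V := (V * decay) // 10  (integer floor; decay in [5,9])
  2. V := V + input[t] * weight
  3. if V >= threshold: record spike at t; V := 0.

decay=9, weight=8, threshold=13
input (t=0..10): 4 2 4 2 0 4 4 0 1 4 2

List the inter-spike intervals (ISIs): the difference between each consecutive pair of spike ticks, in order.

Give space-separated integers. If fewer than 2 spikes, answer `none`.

Answer: 1 1 1 2 1 3 1

Derivation:
t=0: input=4 -> V=0 FIRE
t=1: input=2 -> V=0 FIRE
t=2: input=4 -> V=0 FIRE
t=3: input=2 -> V=0 FIRE
t=4: input=0 -> V=0
t=5: input=4 -> V=0 FIRE
t=6: input=4 -> V=0 FIRE
t=7: input=0 -> V=0
t=8: input=1 -> V=8
t=9: input=4 -> V=0 FIRE
t=10: input=2 -> V=0 FIRE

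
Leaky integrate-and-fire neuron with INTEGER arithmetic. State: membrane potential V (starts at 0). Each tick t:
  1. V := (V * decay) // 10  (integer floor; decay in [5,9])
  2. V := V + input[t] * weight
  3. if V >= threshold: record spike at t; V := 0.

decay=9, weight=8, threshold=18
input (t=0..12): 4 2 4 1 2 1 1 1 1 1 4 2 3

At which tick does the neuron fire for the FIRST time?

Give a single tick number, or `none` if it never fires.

Answer: 0

Derivation:
t=0: input=4 -> V=0 FIRE
t=1: input=2 -> V=16
t=2: input=4 -> V=0 FIRE
t=3: input=1 -> V=8
t=4: input=2 -> V=0 FIRE
t=5: input=1 -> V=8
t=6: input=1 -> V=15
t=7: input=1 -> V=0 FIRE
t=8: input=1 -> V=8
t=9: input=1 -> V=15
t=10: input=4 -> V=0 FIRE
t=11: input=2 -> V=16
t=12: input=3 -> V=0 FIRE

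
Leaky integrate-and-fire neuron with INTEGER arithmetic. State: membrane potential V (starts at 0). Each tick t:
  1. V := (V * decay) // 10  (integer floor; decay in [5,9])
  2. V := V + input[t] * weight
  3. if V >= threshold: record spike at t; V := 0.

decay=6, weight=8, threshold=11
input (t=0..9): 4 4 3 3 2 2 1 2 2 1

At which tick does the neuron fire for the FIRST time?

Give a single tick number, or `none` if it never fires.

t=0: input=4 -> V=0 FIRE
t=1: input=4 -> V=0 FIRE
t=2: input=3 -> V=0 FIRE
t=3: input=3 -> V=0 FIRE
t=4: input=2 -> V=0 FIRE
t=5: input=2 -> V=0 FIRE
t=6: input=1 -> V=8
t=7: input=2 -> V=0 FIRE
t=8: input=2 -> V=0 FIRE
t=9: input=1 -> V=8

Answer: 0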